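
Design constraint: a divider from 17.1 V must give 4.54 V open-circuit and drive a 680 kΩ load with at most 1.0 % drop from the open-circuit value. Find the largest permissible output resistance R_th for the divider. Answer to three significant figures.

Loading drop = R_th/(R_th + R_L) ≤ 0.0100, so R_th ≤ R_L · ε/(1−ε) = 680 kΩ × 0.0100/0.9900 = 6.87 kΩ.

R_th ≤ 6.87 kΩ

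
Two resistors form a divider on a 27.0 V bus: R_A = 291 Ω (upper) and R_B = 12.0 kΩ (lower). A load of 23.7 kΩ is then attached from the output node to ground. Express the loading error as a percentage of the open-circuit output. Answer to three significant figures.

The divider's output (Thévenin) resistance is R_A‖R_B = 284.1 Ω.
Fractional drop under load = R_th/(R_th + R_L) = 284.1 / (284.1 + 23700) = 0.01185.
So the output falls by 1.18 %.

1.18 %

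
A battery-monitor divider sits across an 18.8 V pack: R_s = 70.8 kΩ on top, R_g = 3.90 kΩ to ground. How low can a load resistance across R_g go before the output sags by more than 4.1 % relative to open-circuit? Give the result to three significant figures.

Output resistance R_th = R_s‖R_g = (70.8 × 3.90)/74.70 = 3.696 kΩ.
The fractional drop is R_th/(R_th + R_L); requiring this ≤ 0.0410 gives R_L ≥ R_th(1/0.0410 − 1) = 3.696 × 23.39 = 86.5 kΩ.

R_L(min) ≈ 86.5 kΩ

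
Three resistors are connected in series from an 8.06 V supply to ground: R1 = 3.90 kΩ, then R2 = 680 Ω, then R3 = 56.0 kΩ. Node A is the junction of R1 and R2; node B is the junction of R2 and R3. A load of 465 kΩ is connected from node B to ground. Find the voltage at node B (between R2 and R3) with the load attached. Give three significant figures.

At node B, R3 is in parallel with the load: R3‖R_L = 49980 Ω.
Below node A the resistance is R2 + (R3‖R_L) = 50660 Ω, so V_A = 8.06 × 50660/54560 = 7.484 V.
Then V_B = V_A × (R3‖R_L)/(R2 + R3‖R_L) = 7.484 × 49980/50660 = 7.38 V.

V ≈ 7.38 V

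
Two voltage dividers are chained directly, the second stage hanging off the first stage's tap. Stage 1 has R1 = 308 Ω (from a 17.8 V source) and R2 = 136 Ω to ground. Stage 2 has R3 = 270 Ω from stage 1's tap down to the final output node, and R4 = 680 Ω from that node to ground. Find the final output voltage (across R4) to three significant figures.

V_out ≈ 3.55 V

Stage 2 presents R3+R4 = 950.0 Ω as a load on stage 1's tap.
Stage 1's lower leg becomes R2‖(R3+R4) = 119.0 Ω, so V_mid = 17.8 × 119.0/427.0 = 4.960 V.
Stage 2 is itself unloaded: V_out = V_mid × R4/(R3+R4) = 4.960 × 680/950.0 = 3.55 V.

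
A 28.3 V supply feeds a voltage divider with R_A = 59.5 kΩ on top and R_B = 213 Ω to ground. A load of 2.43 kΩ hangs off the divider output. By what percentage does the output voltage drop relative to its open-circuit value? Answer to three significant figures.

Unloaded V = 28.3 × 213/59710 = 0.10095 V.
Loaded: R_B‖R_L = 195.8 Ω, giving V = 28.3 × 195.8/59700 = 0.092839 V.
Drop = (0.10095 − 0.092839) / 0.10095 = 8.03 %.

8.03 %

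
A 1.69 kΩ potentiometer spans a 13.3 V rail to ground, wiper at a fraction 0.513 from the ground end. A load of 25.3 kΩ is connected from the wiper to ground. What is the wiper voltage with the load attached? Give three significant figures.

The wiper splits the pot into (1−α)R = 823.0 Ω above and αR = 867.0 Ω below.
Lower section ‖ load = 838.2 Ω.
V_wiper = 13.3 × 838.2/(823.0 + 838.2) = 6.71 V.

V ≈ 6.71 V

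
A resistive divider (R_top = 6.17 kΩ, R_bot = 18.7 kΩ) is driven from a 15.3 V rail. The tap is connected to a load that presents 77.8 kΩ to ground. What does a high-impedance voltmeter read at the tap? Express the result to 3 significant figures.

V_out ≈ 10.9 V

The load sits in parallel with R_bot: R_bot‖R_L = (18.7 × 77.8) / (18.7 + 77.8) = 15.08 kΩ.
V_out = 15.3 × 15.08 / (6.17 + 15.08) = 15.3 × 15.08/21.25 = 10.9 V.
(Unloaded it would have been 11.5 V.)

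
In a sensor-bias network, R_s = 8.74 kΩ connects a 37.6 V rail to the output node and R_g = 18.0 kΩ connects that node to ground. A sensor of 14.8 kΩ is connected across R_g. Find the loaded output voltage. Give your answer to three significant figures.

The load sits in parallel with R_g: R_g‖R_L = (18.0 × 14.8) / (18.0 + 14.8) = 8.122 kΩ.
V_out = 37.6 × 8.122 / (8.74 + 8.122) = 37.6 × 8.122/16.86 = 18.1 V.

V_out ≈ 18.1 V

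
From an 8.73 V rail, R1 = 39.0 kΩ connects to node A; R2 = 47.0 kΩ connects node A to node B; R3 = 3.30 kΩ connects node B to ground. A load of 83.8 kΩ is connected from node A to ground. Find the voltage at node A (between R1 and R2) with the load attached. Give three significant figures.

Below node A the series string R2+R3 = 50.30 kΩ sits in parallel with the 83.8 kΩ load: 31.43 kΩ.
V_A = 8.73 × 31.43/(39.0 + 31.43) = 3.90 V.

V ≈ 3.90 V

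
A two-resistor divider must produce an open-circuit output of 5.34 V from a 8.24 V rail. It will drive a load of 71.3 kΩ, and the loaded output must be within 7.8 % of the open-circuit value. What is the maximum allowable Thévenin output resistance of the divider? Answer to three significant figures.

Loading drop = R_th/(R_th + R_L) ≤ 0.0780, so R_th ≤ R_L · ε/(1−ε) = 71.3 kΩ × 0.0780/0.9220 = 6.03 kΩ.
(Any R1, R2 with R2/(R1+R2) = 0.648 and R1‖R2 ≤ 6.03 kΩ will meet the spec.)

R_th ≤ 6.03 kΩ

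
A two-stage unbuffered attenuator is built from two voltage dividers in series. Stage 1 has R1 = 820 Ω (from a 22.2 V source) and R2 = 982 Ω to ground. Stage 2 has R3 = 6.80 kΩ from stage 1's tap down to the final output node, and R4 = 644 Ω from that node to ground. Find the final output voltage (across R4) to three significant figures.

V_out ≈ 0.987 V

Stage 2 presents R3+R4 = 7444 Ω as a load on stage 1's tap.
Stage 1's lower leg becomes R2‖(R3+R4) = 867.6 Ω, so V_mid = 22.2 × 867.6/1688 = 11.41 V.
Stage 2 is itself unloaded: V_out = V_mid × R4/(R3+R4) = 11.41 × 644/7444 = 0.987 V.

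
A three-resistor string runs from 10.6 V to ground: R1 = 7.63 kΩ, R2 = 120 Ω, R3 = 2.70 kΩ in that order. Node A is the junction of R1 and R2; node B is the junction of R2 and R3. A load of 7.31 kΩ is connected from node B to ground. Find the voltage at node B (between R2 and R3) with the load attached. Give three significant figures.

At node B, R3 is in parallel with the load: R3‖R_L = 1972 Ω.
Below node A the resistance is R2 + (R3‖R_L) = 2092 Ω, so V_A = 10.6 × 2092/9722 = 2.281 V.
Then V_B = V_A × (R3‖R_L)/(R2 + R3‖R_L) = 2.281 × 1972/2092 = 2.15 V.

V ≈ 2.15 V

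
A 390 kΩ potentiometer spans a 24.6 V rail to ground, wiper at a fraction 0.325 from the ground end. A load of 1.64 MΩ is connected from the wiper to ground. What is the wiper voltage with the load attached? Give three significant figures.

The wiper splits the pot into (1−α)R = 263.2 kΩ above and αR = 126.8 kΩ below.
Lower section ‖ load = 117.7 kΩ.
V_wiper = 24.6 × 117.7/(263.2 + 117.7) = 7.60 V.

V ≈ 7.60 V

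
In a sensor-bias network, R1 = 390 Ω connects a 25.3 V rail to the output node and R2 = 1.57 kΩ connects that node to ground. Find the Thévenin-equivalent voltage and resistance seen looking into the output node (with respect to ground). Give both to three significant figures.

V_th = 20.3 V, R_th = 312 Ω

V_th is the open-circuit tap voltage: 25.3 × 1570/(390 + 1570) = 20.3 V.
With the supply zeroed, R1 and R2 appear in parallel from the tap: R_th = R1‖R2 = (390 × 1570)/1960 = 312 Ω.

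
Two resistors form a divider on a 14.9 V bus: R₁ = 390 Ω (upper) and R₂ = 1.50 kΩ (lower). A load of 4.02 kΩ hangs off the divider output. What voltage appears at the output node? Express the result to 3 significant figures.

V_out ≈ 11.0 V

The load sits in parallel with R₂: R₂‖R_L = (1500 × 4020) / (1500 + 4020) = 1092 Ω.
V_out = 14.9 × 1092 / (390 + 1092) = 14.9 × 1092/1482 = 11.0 V.
(Unloaded it would have been 11.8 V.)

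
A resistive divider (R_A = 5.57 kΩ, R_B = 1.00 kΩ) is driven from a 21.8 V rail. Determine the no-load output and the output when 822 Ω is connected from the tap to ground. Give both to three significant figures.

Open-circuit: V = 21.8 × 1000/(5570 + 1000) = 3.32 V.
With the load, R_B becomes R_B‖R_L = 451.2 Ω, so V = 21.8 × 451.2/6021 = 1.63 V.

Unloaded: 3.32 V; loaded: 1.63 V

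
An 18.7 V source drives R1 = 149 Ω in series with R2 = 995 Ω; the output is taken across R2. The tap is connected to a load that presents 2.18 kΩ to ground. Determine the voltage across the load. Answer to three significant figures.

V_out ≈ 15.4 V

The load sits in parallel with R2: R2‖R_L = (995 × 2180) / (995 + 2180) = 683.2 Ω.
V_out = 18.7 × 683.2 / (149 + 683.2) = 18.7 × 683.2/832.2 = 15.4 V.
(Unloaded it would have been 16.3 V.)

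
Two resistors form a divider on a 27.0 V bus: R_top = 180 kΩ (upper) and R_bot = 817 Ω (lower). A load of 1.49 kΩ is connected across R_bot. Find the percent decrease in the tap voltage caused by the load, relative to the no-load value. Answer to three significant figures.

35.3 %

The divider's output (Thévenin) resistance is R_top‖R_bot = 813.3 Ω.
Fractional drop under load = R_th/(R_th + R_L) = 813.3 / (813.3 + 1490) = 0.3531.
So the output falls by 35.3 %.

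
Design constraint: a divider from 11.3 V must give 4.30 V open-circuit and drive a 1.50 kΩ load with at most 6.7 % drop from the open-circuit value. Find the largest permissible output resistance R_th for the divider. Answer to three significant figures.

R_th ≤ 108 Ω

Loading drop = R_th/(R_th + R_L) ≤ 0.0670, so R_th ≤ R_L · ε/(1−ε) = 1.50 kΩ × 0.0670/0.9330 = 108 Ω.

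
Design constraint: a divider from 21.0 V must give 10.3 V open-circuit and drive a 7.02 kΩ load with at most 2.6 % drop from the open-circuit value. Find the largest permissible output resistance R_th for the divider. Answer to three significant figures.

R_th ≤ 187 Ω

Loading drop = R_th/(R_th + R_L) ≤ 0.0260, so R_th ≤ R_L · ε/(1−ε) = 7.02 kΩ × 0.0260/0.9740 = 187 Ω.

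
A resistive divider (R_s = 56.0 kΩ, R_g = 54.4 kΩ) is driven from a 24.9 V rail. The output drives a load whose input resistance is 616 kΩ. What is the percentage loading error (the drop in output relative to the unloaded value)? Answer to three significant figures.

The divider's output (Thévenin) resistance is R_s‖R_g = 27.59 kΩ.
Fractional drop under load = R_th/(R_th + R_L) = 27.59 / (27.59 + 616) = 0.04288.
So the output falls by 4.29 %.

4.29 %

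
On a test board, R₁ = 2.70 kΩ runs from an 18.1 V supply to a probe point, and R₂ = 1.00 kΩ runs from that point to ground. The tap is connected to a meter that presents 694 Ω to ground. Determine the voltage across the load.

The load sits in parallel with R₂: R₂‖R_L = (1000 × 694) / (1000 + 694) = 409.7 Ω.
V_out = 18.1 × 409.7 / (2700 + 409.7) = 18.1 × 409.7/3110 = 2.38 V.

V_out ≈ 2.38 V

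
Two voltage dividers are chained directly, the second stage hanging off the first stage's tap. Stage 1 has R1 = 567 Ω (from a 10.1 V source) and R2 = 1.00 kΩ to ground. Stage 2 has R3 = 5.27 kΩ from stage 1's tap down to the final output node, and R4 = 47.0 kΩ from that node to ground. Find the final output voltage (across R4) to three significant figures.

V_out ≈ 5.76 V

Stage 2 presents R3+R4 = 52270 Ω as a load on stage 1's tap.
Stage 1's lower leg becomes R2‖(R3+R4) = 981.2 Ω, so V_mid = 10.1 × 981.2/1548 = 6.401 V.
Stage 2 is itself unloaded: V_out = V_mid × R4/(R3+R4) = 6.401 × 47000/52270 = 5.76 V.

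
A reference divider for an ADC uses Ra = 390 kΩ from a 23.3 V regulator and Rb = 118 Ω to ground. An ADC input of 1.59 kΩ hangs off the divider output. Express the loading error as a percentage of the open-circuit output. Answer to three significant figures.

The divider's output (Thévenin) resistance is Ra‖Rb = 118.0 Ω.
Fractional drop under load = R_th/(R_th + R_L) = 118.0 / (118.0 + 1590) = 0.06907.
So the output falls by 6.91 %.

6.91 %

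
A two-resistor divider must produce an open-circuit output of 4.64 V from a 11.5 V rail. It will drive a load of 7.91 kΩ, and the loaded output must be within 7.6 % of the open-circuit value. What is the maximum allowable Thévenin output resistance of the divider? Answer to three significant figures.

Loading drop = R_th/(R_th + R_L) ≤ 0.0760, so R_th ≤ R_L · ε/(1−ε) = 7.91 kΩ × 0.0760/0.9240 = 651 Ω.
(Any R1, R2 with R2/(R1+R2) = 0.403 and R1‖R2 ≤ 651 Ω will meet the spec.)

R_th ≤ 651 Ω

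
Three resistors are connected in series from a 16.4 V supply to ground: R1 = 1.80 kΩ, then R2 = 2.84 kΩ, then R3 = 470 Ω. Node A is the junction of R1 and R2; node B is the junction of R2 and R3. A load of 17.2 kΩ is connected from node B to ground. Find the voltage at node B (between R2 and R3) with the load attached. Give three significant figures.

V ≈ 1.47 V

At node B, R3 is in parallel with the load: R3‖R_L = 457.5 Ω.
Below node A the resistance is R2 + (R3‖R_L) = 3297 Ω, so V_A = 16.4 × 3297/5097 = 10.61 V.
Then V_B = V_A × (R3‖R_L)/(R2 + R3‖R_L) = 10.61 × 457.5/3297 = 1.47 V.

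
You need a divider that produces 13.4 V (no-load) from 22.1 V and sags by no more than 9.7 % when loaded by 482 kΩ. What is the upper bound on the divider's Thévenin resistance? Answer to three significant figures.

Loading drop = R_th/(R_th + R_L) ≤ 0.0970, so R_th ≤ R_L · ε/(1−ε) = 482 kΩ × 0.0970/0.9030 = 51.8 kΩ.

R_th ≤ 51.8 kΩ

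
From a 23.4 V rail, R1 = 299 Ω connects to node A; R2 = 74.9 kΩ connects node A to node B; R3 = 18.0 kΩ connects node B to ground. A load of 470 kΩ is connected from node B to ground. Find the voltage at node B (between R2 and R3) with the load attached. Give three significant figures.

V ≈ 4.38 V

At node B, R3 is in parallel with the load: R3‖R_L = 17340 Ω.
Below node A the resistance is R2 + (R3‖R_L) = 92240 Ω, so V_A = 23.4 × 92240/92540 = 23.32 V.
Then V_B = V_A × (R3‖R_L)/(R2 + R3‖R_L) = 23.32 × 17340/92240 = 4.38 V.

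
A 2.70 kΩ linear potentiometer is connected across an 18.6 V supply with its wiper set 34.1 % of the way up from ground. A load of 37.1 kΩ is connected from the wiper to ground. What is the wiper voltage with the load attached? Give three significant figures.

V ≈ 6.24 V

The wiper splits the pot into (1−α)R = 1779 Ω above and αR = 920.7 Ω below.
Lower section ‖ load = 898.4 Ω.
V_wiper = 18.6 × 898.4/(1779 + 898.4) = 6.24 V.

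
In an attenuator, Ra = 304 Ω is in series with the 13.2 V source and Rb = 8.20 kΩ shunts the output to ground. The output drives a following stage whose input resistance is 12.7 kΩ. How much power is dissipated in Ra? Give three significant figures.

Total resistance from the source is Ra + (Rb‖R_L) = 5287 Ω, so I = 13.2/5287 Ω = 2.497 mA.
P = I²·Ra = (2.497 mA)² × 304 Ω = 1.90 mW.

P ≈ 1.90 mW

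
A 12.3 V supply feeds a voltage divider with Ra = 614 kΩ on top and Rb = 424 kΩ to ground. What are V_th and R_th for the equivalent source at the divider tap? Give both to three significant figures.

V_th = 5.02 V, R_th = 251 kΩ

V_th is the open-circuit tap voltage: 12.3 × 424/(614 + 424) = 5.02 V.
With the supply zeroed, Ra and Rb appear in parallel from the tap: R_th = Ra‖Rb = (614 × 424)/1038 = 251 kΩ.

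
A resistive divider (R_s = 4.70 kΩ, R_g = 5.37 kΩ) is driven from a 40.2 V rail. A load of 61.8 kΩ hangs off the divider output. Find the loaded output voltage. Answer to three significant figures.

V_out ≈ 20.6 V

The load sits in parallel with R_g: R_g‖R_L = (5.37 × 61.8) / (5.37 + 61.8) = 4.941 kΩ.
V_out = 40.2 × 4.941 / (4.70 + 4.941) = 40.2 × 4.941/9.641 = 20.6 V.
(Unloaded it would have been 21.4 V.)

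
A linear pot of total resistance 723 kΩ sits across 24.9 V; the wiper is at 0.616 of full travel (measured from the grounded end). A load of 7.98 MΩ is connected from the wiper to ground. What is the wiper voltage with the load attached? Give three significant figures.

V ≈ 15.0 V

The wiper splits the pot into (1−α)R = 277.6 kΩ above and αR = 445.4 kΩ below.
Lower section ‖ load = 421.8 kΩ.
V_wiper = 24.9 × 421.8/(277.6 + 421.8) = 15.0 V.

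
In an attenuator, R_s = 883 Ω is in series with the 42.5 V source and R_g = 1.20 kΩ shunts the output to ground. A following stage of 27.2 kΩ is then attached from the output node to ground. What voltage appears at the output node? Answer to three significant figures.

V_out ≈ 24.0 V

The load sits in parallel with R_g: R_g‖R_L = (1200 × 27200) / (1200 + 27200) = 1149 Ω.
V_out = 42.5 × 1149 / (883 + 1149) = 42.5 × 1149/2032 = 24.0 V.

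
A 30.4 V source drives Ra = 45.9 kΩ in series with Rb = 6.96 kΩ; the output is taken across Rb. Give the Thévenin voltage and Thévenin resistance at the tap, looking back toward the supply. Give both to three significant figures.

V_th is the open-circuit tap voltage: 30.4 × 6.96/(45.9 + 6.96) = 4.00 V.
With the supply zeroed, Ra and Rb appear in parallel from the tap: R_th = Ra‖Rb = (45.9 × 6.96)/52.86 = 6.04 kΩ.

V_th = 4.00 V, R_th = 6.04 kΩ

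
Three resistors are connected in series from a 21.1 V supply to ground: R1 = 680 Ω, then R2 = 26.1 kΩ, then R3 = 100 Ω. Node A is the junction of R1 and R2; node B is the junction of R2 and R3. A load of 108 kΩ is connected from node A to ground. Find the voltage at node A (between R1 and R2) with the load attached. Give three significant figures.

V ≈ 20.4 V

Below node A the series string R2+R3 = 26200 Ω sits in parallel with the 108000 Ω load: 21080 Ω.
V_A = 21.1 × 21080/(680 + 21080) = 20.4 V.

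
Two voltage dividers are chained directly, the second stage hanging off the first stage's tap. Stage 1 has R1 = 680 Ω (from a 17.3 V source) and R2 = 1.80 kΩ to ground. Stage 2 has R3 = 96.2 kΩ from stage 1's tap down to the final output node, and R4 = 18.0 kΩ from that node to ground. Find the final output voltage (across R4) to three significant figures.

V_out ≈ 1.97 V

Stage 2 presents R3+R4 = 114200 Ω as a load on stage 1's tap.
Stage 1's lower leg becomes R2‖(R3+R4) = 1772 Ω, so V_mid = 17.3 × 1772/2452 = 12.50 V.
Stage 2 is itself unloaded: V_out = V_mid × R4/(R3+R4) = 12.50 × 18000/114200 = 1.97 V.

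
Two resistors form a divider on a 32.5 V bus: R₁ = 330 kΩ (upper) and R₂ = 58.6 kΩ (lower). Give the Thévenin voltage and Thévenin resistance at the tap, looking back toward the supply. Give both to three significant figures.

V_th is the open-circuit tap voltage: 32.5 × 58.6/(330 + 58.6) = 4.90 V.
With the supply zeroed, R₁ and R₂ appear in parallel from the tap: R_th = R₁‖R₂ = (330 × 58.6)/388.6 = 49.8 kΩ.

V_th = 4.90 V, R_th = 49.8 kΩ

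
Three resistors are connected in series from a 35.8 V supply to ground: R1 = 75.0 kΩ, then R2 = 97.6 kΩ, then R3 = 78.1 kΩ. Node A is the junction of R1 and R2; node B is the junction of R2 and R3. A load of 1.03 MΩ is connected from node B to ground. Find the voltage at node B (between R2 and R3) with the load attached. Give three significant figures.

V ≈ 10.6 V

At node B, R3 is in parallel with the load: R3‖R_L = 72.60 kΩ.
Below node A the resistance is R2 + (R3‖R_L) = 170.2 kΩ, so V_A = 35.8 × 170.2/245.2 = 24.85 V.
Then V_B = V_A × (R3‖R_L)/(R2 + R3‖R_L) = 24.85 × 72.60/170.2 = 10.6 V.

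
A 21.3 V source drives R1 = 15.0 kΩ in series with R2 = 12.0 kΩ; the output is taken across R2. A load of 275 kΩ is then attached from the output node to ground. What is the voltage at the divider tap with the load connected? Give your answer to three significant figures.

The load sits in parallel with R2: R2‖R_L = (12.0 × 275) / (12.0 + 275) = 11.50 kΩ.
V_out = 21.3 × 11.50 / (15.0 + 11.50) = 21.3 × 11.50/26.50 = 9.24 V.

V_out ≈ 9.24 V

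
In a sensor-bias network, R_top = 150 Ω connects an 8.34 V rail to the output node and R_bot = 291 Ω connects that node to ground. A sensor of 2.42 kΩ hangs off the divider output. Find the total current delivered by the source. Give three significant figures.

R_bot‖R_L = 259.8 Ω, so the source sees R_top + R_bot‖R_L = 409.8 Ω.
I = 8.34 V / 409.8 Ω = 20.4 mA.

I ≈ 20.4 mA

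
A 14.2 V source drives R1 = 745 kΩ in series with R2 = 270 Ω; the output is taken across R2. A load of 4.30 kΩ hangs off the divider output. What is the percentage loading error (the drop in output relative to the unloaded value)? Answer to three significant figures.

The divider's output (Thévenin) resistance is R1‖R2 = 269.9 Ω.
Fractional drop under load = R_th/(R_th + R_L) = 269.9 / (269.9 + 4300) = 0.05906.
So the output falls by 5.91 %.

5.91 %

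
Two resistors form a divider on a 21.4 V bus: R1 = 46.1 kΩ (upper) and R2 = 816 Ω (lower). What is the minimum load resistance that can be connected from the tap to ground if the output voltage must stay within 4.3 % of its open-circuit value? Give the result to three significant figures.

Output resistance R_th = R1‖R2 = (46100 × 816)/46920 = 801.8 Ω.
The fractional drop is R_th/(R_th + R_L); requiring this ≤ 0.0430 gives R_L ≥ R_th(1/0.0430 − 1) = 801.8 × 22.26 = 17.8 kΩ.

R_L(min) ≈ 17.8 kΩ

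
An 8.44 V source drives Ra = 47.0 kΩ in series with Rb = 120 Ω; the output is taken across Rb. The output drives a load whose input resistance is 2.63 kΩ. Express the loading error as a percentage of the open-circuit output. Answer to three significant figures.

4.35 %

The divider's output (Thévenin) resistance is Ra‖Rb = 119.7 Ω.
Fractional drop under load = R_th/(R_th + R_L) = 119.7 / (119.7 + 2630) = 0.04353.
So the output falls by 4.35 %.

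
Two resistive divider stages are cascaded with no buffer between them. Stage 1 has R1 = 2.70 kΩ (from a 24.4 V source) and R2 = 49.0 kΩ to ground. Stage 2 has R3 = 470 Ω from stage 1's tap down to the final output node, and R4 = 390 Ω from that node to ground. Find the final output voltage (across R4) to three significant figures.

Stage 2 presents R3+R4 = 860.0 Ω as a load on stage 1's tap.
Stage 1's lower leg becomes R2‖(R3+R4) = 845.2 Ω, so V_mid = 24.4 × 845.2/3545 = 5.817 V.
Stage 2 is itself unloaded: V_out = V_mid × R4/(R3+R4) = 5.817 × 390/860.0 = 2.64 V.

V_out ≈ 2.64 V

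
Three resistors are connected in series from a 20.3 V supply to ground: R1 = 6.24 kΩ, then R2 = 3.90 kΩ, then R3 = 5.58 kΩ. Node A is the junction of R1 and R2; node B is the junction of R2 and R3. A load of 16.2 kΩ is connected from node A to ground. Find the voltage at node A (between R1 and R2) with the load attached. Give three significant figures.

Below node A the series string R2+R3 = 9.480 kΩ sits in parallel with the 16.2 kΩ load: 5.980 kΩ.
V_A = 20.3 × 5.980/(6.24 + 5.980) = 9.93 V.

V ≈ 9.93 V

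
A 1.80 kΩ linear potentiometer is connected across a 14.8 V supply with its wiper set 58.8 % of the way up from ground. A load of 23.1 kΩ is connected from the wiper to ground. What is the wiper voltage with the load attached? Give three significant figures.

The wiper splits the pot into (1−α)R = 741.6 Ω above and αR = 1058 Ω below.
Lower section ‖ load = 1012 Ω.
V_wiper = 14.8 × 1012/(741.6 + 1012) = 8.54 V.

V ≈ 8.54 V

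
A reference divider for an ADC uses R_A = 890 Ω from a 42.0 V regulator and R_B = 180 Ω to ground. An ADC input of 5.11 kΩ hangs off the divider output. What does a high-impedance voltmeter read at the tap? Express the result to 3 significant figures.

V_out ≈ 6.86 V

The load sits in parallel with R_B: R_B‖R_L = (180 × 5110) / (180 + 5110) = 173.9 Ω.
V_out = 42.0 × 173.9 / (890 + 173.9) = 42.0 × 173.9/1064 = 6.86 V.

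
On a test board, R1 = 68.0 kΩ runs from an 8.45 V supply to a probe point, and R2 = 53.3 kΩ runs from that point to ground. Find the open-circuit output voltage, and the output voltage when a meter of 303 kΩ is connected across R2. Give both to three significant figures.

Open-circuit: V = 8.45 × 53.3/(68.0 + 53.3) = 3.71 V.
With the load, R2 becomes R2‖R_L = 45.33 kΩ, so V = 8.45 × 45.33/113.3 = 3.38 V.

Unloaded: 3.71 V; loaded: 3.38 V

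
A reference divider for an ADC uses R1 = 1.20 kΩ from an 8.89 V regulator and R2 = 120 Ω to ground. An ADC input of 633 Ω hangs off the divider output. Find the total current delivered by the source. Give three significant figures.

I ≈ 6.83 mA

R2‖R_L = 100.9 Ω, so the source sees R1 + R2‖R_L = 1301 Ω.
I = 8.89 V / 1301 Ω = 6.83 mA.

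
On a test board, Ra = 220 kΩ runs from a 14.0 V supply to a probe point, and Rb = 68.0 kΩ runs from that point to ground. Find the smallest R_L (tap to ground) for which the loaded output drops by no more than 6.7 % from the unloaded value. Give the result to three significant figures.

Output resistance R_th = Ra‖Rb = (220 × 68.0)/288.0 = 51.94 kΩ.
The fractional drop is R_th/(R_th + R_L); requiring this ≤ 0.0670 gives R_L ≥ R_th(1/0.0670 − 1) = 51.94 × 13.93 = 723 kΩ.

R_L(min) ≈ 723 kΩ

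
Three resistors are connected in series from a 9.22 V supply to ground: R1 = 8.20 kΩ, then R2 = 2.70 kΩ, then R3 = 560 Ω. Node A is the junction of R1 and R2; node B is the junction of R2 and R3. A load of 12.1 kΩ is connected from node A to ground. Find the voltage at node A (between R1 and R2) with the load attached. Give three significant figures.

Below node A the series string R2+R3 = 3260 Ω sits in parallel with the 12100 Ω load: 2568 Ω.
V_A = 9.22 × 2568/(8200 + 2568) = 2.20 V.

V ≈ 2.20 V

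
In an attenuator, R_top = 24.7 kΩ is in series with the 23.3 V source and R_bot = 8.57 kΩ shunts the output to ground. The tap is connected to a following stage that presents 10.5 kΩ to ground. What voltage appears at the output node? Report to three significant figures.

The load sits in parallel with R_bot: R_bot‖R_L = (8.57 × 10.5) / (8.57 + 10.5) = 4.719 kΩ.
V_out = 23.3 × 4.719 / (24.7 + 4.719) = 23.3 × 4.719/29.42 = 3.74 V.
(Unloaded it would have been 6.00 V.)

V_out ≈ 3.74 V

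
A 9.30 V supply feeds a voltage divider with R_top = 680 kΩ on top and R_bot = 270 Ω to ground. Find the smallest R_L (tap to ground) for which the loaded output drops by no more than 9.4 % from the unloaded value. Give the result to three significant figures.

R_L(min) ≈ 2.60 kΩ

Output resistance R_th = R_top‖R_bot = (680000 × 270)/680300 = 269.9 Ω.
The fractional drop is R_th/(R_th + R_L); requiring this ≤ 0.0940 gives R_L ≥ R_th(1/0.0940 − 1) = 269.9 × 9.638 = 2.60 kΩ.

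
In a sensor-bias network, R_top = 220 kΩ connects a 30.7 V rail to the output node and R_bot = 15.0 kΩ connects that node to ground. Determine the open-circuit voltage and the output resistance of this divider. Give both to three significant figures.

V_th = 1.96 V, R_th = 14.0 kΩ

V_th is the open-circuit tap voltage: 30.7 × 15.0/(220 + 15.0) = 1.96 V.
With the supply zeroed, R_top and R_bot appear in parallel from the tap: R_th = R_top‖R_bot = (220 × 15.0)/235.0 = 14.0 kΩ.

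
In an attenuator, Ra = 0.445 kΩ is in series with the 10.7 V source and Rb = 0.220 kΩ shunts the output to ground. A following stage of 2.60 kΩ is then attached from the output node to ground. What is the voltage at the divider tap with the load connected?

V_out ≈ 3.35 V

The load sits in parallel with Rb: Rb‖R_L = (220 × 2600) / (220 + 2600) = 202.8 Ω.
V_out = 10.7 × 202.8 / (445 + 202.8) = 10.7 × 202.8/647.8 = 3.35 V.
(Unloaded it would have been 3.54 V.)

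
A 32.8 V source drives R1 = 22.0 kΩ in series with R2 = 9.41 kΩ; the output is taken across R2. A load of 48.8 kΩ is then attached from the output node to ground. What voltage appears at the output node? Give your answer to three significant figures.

V_out ≈ 8.66 V

The load sits in parallel with R2: R2‖R_L = (9.41 × 48.8) / (9.41 + 48.8) = 7.889 kΩ.
V_out = 32.8 × 7.889 / (22.0 + 7.889) = 32.8 × 7.889/29.89 = 8.66 V.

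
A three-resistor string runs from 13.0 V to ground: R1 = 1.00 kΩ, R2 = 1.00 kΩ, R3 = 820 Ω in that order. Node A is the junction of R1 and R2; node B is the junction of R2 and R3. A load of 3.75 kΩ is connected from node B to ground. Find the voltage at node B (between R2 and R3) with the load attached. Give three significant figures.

V ≈ 3.27 V

At node B, R3 is in parallel with the load: R3‖R_L = 672.9 Ω.
Below node A the resistance is R2 + (R3‖R_L) = 1673 Ω, so V_A = 13.0 × 1673/2673 = 8.136 V.
Then V_B = V_A × (R3‖R_L)/(R2 + R3‖R_L) = 8.136 × 672.9/1673 = 3.27 V.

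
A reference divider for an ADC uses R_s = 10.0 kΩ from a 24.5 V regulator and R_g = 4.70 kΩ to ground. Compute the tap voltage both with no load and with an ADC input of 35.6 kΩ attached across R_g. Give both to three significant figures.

Open-circuit: V = 24.5 × 4.70/(10.0 + 4.70) = 7.83 V.
With the load, R_g becomes R_g‖R_L = 4.152 kΩ, so V = 24.5 × 4.152/14.15 = 7.19 V.

Unloaded: 7.83 V; loaded: 7.19 V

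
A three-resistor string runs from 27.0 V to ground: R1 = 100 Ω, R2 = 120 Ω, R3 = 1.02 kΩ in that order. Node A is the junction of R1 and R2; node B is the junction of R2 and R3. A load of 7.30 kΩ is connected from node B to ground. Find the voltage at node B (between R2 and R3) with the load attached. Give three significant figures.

V ≈ 21.7 V

At node B, R3 is in parallel with the load: R3‖R_L = 895.0 Ω.
Below node A the resistance is R2 + (R3‖R_L) = 1015 Ω, so V_A = 27.0 × 1015/1115 = 24.58 V.
Then V_B = V_A × (R3‖R_L)/(R2 + R3‖R_L) = 24.58 × 895.0/1015 = 21.7 V.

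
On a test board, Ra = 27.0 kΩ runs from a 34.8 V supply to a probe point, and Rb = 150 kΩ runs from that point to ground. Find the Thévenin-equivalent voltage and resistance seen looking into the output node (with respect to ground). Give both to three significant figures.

V_th is the open-circuit tap voltage: 34.8 × 150/(27.0 + 150) = 29.5 V.
With the supply zeroed, Ra and Rb appear in parallel from the tap: R_th = Ra‖Rb = (27.0 × 150)/177.0 = 22.9 kΩ.

V_th = 29.5 V, R_th = 22.9 kΩ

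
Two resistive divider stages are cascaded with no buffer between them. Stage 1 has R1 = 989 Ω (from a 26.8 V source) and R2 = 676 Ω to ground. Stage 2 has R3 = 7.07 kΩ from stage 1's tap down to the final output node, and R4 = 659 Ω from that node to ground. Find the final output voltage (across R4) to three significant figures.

V_out ≈ 0.882 V

Stage 2 presents R3+R4 = 7729 Ω as a load on stage 1's tap.
Stage 1's lower leg becomes R2‖(R3+R4) = 621.6 Ω, so V_mid = 26.8 × 621.6/1611 = 10.34 V.
Stage 2 is itself unloaded: V_out = V_mid × R4/(R3+R4) = 10.34 × 659/7729 = 0.882 V.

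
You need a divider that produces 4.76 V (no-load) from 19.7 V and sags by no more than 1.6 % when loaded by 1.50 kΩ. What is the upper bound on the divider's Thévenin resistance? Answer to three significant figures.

R_th ≤ 24.4 Ω

Loading drop = R_th/(R_th + R_L) ≤ 0.0160, so R_th ≤ R_L · ε/(1−ε) = 1.50 kΩ × 0.0160/0.9840 = 24.4 Ω.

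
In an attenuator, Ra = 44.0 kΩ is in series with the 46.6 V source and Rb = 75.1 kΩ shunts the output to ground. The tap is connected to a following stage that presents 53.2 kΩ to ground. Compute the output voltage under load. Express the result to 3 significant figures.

V_out ≈ 19.3 V

The load sits in parallel with Rb: Rb‖R_L = (75.1 × 53.2) / (75.1 + 53.2) = 31.14 kΩ.
V_out = 46.6 × 31.14 / (44.0 + 31.14) = 46.6 × 31.14/75.14 = 19.3 V.
(Unloaded it would have been 29.4 V.)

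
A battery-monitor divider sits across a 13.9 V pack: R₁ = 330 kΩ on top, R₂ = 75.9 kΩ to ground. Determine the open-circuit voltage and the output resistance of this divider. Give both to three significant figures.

V_th is the open-circuit tap voltage: 13.9 × 75.9/(330 + 75.9) = 2.60 V.
With the supply zeroed, R₁ and R₂ appear in parallel from the tap: R_th = R₁‖R₂ = (330 × 75.9)/405.9 = 61.7 kΩ.

V_th = 2.60 V, R_th = 61.7 kΩ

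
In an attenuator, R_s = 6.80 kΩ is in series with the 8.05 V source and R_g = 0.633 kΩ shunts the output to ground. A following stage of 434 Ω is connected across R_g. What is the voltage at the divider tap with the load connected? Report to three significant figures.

The load sits in parallel with R_g: R_g‖R_L = (633 × 434) / (633 + 434) = 257.5 Ω.
V_out = 8.05 × 257.5 / (6800 + 257.5) = 8.05 × 257.5/7057 = 0.294 V.

V_out ≈ 0.294 V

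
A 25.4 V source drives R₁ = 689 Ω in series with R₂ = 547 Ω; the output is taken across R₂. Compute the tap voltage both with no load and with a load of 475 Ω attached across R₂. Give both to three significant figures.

Unloaded: 11.2 V; loaded: 6.85 V

Open-circuit: V = 25.4 × 547/(689 + 547) = 11.2 V.
With the load, R₂ becomes R₂‖R_L = 254.2 Ω, so V = 25.4 × 254.2/943.2 = 6.85 V.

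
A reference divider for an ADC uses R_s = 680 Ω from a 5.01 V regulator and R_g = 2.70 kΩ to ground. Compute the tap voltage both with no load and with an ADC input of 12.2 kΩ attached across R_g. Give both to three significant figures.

Open-circuit: V = 5.01 × 2700/(680 + 2700) = 4.00 V.
With the load, R_g becomes R_g‖R_L = 2211 Ω, so V = 5.01 × 2211/2891 = 3.83 V.

Unloaded: 4.00 V; loaded: 3.83 V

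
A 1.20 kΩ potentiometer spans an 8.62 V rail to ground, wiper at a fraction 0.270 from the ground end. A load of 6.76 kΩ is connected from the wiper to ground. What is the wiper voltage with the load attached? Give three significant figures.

The wiper splits the pot into (1−α)R = 876.0 Ω above and αR = 324.0 Ω below.
Lower section ‖ load = 309.2 Ω.
V_wiper = 8.62 × 309.2/(876.0 + 309.2) = 2.25 V.

V ≈ 2.25 V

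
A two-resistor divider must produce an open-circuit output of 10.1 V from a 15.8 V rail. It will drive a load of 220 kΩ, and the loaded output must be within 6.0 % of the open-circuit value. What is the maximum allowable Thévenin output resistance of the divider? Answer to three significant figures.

R_th ≤ 14.0 kΩ

Loading drop = R_th/(R_th + R_L) ≤ 0.0600, so R_th ≤ R_L · ε/(1−ε) = 220 kΩ × 0.0600/0.9400 = 14.0 kΩ.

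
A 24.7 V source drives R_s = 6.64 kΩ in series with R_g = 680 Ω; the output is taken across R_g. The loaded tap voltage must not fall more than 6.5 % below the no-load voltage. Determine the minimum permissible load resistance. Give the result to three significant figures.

R_L(min) ≈ 8.87 kΩ

Output resistance R_th = R_s‖R_g = (6640 × 680)/7320 = 616.8 Ω.
The fractional drop is R_th/(R_th + R_L); requiring this ≤ 0.0650 gives R_L ≥ R_th(1/0.0650 − 1) = 616.8 × 14.38 = 8.87 kΩ.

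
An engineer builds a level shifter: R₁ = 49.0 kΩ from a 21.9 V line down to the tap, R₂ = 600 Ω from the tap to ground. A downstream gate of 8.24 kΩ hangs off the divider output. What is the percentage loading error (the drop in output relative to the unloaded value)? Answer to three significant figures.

6.71 %

The divider's output (Thévenin) resistance is R₁‖R₂ = 592.7 Ω.
Fractional drop under load = R_th/(R_th + R_L) = 592.7 / (592.7 + 8240) = 0.06711.
So the output falls by 6.71 %.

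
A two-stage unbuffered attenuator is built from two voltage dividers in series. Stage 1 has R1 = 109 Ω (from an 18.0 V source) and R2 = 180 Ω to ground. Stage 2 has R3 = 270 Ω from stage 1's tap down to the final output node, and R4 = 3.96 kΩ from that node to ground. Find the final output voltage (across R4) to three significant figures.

Stage 2 presents R3+R4 = 4230 Ω as a load on stage 1's tap.
Stage 1's lower leg becomes R2‖(R3+R4) = 172.7 Ω, so V_mid = 18.0 × 172.7/281.7 = 11.03 V.
Stage 2 is itself unloaded: V_out = V_mid × R4/(R3+R4) = 11.03 × 3960/4230 = 10.3 V.

V_out ≈ 10.3 V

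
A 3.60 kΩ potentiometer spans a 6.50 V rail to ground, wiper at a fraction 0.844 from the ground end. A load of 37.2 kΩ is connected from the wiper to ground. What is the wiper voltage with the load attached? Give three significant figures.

V ≈ 5.42 V

The wiper splits the pot into (1−α)R = 561.6 Ω above and αR = 3038 Ω below.
Lower section ‖ load = 2809 Ω.
V_wiper = 6.50 × 2809/(561.6 + 2809) = 5.42 V.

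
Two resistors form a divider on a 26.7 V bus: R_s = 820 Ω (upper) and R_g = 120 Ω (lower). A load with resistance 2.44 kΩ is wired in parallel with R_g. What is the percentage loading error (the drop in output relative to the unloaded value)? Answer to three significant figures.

4.11 %

The divider's output (Thévenin) resistance is R_s‖R_g = 104.7 Ω.
Fractional drop under load = R_th/(R_th + R_L) = 104.7 / (104.7 + 2440) = 0.04114.
So the output falls by 4.11 %.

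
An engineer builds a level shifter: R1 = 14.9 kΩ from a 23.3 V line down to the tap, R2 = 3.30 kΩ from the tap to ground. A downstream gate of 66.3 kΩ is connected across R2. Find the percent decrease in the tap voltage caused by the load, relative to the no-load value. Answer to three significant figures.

3.92 %

The divider's output (Thévenin) resistance is R1‖R2 = 2.702 kΩ.
Fractional drop under load = R_th/(R_th + R_L) = 2.702 / (2.702 + 66.3) = 0.03915.
So the output falls by 3.92 %.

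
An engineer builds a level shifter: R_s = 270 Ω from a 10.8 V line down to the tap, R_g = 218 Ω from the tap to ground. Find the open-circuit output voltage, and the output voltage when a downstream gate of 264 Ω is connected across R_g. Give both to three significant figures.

Unloaded: 4.82 V; loaded: 3.31 V

Open-circuit: V = 10.8 × 218/(270 + 218) = 4.82 V.
With the load, R_g becomes R_g‖R_L = 119.4 Ω, so V = 10.8 × 119.4/389.4 = 3.31 V.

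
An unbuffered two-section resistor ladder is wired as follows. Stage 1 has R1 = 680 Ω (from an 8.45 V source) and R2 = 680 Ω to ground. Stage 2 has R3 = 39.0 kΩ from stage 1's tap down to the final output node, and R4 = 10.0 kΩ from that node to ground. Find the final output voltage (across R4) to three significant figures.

V_out ≈ 0.856 V

Stage 2 presents R3+R4 = 49000 Ω as a load on stage 1's tap.
Stage 1's lower leg becomes R2‖(R3+R4) = 670.7 Ω, so V_mid = 8.45 × 670.7/1351 = 4.196 V.
Stage 2 is itself unloaded: V_out = V_mid × R4/(R3+R4) = 4.196 × 10000/49000 = 0.856 V.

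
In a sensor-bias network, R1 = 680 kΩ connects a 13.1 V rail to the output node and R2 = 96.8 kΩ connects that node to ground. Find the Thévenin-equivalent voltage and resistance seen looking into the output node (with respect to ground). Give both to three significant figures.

V_th is the open-circuit tap voltage: 13.1 × 96.8/(680 + 96.8) = 1.63 V.
With the supply zeroed, R1 and R2 appear in parallel from the tap: R_th = R1‖R2 = (680 × 96.8)/776.8 = 84.7 kΩ.

V_th = 1.63 V, R_th = 84.7 kΩ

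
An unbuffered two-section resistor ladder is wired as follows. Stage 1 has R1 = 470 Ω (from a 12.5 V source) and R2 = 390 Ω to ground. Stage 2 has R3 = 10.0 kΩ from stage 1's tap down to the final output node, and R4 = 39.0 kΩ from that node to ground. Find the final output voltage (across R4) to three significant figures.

Stage 2 presents R3+R4 = 49000 Ω as a load on stage 1's tap.
Stage 1's lower leg becomes R2‖(R3+R4) = 386.9 Ω, so V_mid = 12.5 × 386.9/856.9 = 5.644 V.
Stage 2 is itself unloaded: V_out = V_mid × R4/(R3+R4) = 5.644 × 39000/49000 = 4.49 V.

V_out ≈ 4.49 V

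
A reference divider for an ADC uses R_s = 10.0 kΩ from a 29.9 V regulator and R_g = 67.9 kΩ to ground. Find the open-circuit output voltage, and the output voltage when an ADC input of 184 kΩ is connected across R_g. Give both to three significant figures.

Open-circuit: V = 29.9 × 67.9/(10.0 + 67.9) = 26.1 V.
With the load, R_g becomes R_g‖R_L = 49.60 kΩ, so V = 29.9 × 49.60/59.60 = 24.9 V.

Unloaded: 26.1 V; loaded: 24.9 V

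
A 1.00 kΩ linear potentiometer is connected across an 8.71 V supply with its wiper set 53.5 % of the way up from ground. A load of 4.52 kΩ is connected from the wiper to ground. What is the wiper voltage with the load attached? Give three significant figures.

The wiper splits the pot into (1−α)R = 465.0 Ω above and αR = 535.0 Ω below.
Lower section ‖ load = 478.4 Ω.
V_wiper = 8.71 × 478.4/(465.0 + 478.4) = 4.42 V.

V ≈ 4.42 V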